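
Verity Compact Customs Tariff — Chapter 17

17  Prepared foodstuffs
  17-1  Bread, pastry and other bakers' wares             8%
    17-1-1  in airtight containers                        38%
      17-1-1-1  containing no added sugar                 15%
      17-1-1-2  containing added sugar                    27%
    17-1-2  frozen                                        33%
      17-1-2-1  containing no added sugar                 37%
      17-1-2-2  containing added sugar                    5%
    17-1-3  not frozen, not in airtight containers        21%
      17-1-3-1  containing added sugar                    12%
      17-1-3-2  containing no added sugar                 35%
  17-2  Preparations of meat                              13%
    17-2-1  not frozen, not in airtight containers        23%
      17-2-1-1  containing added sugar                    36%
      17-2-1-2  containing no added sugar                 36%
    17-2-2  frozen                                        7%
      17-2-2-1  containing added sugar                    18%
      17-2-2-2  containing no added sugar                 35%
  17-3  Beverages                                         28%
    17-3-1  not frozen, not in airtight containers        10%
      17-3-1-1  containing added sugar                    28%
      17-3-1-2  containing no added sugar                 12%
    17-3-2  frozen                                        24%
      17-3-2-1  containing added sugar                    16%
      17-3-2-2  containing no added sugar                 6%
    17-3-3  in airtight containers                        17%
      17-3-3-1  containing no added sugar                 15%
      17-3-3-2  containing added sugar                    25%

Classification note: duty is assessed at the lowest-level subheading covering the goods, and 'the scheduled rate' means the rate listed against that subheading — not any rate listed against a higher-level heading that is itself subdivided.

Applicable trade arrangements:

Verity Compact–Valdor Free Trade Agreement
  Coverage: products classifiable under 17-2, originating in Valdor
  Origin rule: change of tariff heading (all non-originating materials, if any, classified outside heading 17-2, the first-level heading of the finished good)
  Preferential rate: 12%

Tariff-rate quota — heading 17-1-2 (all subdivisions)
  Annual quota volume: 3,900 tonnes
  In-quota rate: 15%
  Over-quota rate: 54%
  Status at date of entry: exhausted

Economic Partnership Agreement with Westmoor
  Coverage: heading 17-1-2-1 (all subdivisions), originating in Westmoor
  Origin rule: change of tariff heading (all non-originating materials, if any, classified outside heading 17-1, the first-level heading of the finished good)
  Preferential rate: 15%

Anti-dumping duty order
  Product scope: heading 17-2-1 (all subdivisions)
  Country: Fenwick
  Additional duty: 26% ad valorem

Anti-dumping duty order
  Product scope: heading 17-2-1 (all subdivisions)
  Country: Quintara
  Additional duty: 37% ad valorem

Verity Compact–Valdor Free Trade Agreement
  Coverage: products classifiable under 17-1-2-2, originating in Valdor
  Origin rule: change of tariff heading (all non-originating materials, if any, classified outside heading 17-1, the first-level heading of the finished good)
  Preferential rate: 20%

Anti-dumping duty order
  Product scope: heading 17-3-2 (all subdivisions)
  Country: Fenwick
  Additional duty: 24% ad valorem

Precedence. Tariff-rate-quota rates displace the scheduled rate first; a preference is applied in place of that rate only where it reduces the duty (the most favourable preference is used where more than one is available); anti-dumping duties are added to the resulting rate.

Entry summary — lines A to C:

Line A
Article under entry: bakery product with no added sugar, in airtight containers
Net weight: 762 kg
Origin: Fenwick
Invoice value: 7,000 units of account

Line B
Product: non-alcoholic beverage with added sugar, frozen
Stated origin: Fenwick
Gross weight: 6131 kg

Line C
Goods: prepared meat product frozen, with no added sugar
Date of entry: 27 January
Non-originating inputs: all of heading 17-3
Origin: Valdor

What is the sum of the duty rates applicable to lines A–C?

Line A: bakery product → 17-1; in airtight containers → 17-1-1; with no added sugar → 17-1-1-1. Scheduled 15%. No special measure applies. → 15%.
Line B: non-alcoholic beverage → 17-3; frozen → 17-3-2; with added sugar → 17-3-2-1. Scheduled 16%. anti-dumping (Fenwick, 17-3-2): +24%; total 16% + 24% = 40%. → 40%.
Line C: prepared meat product → 17-2; frozen → 17-2-2; with no added sugar → 17-2-2-2. Scheduled 35%. Valdor agreement on 17-2: CTH met → 12% available; Valdor agreement on 17-1-2-2: 17-2-2-2 not covered; preferential 12%. → 12%.
Sum: 15% + 40% + 12% = 67%.

67%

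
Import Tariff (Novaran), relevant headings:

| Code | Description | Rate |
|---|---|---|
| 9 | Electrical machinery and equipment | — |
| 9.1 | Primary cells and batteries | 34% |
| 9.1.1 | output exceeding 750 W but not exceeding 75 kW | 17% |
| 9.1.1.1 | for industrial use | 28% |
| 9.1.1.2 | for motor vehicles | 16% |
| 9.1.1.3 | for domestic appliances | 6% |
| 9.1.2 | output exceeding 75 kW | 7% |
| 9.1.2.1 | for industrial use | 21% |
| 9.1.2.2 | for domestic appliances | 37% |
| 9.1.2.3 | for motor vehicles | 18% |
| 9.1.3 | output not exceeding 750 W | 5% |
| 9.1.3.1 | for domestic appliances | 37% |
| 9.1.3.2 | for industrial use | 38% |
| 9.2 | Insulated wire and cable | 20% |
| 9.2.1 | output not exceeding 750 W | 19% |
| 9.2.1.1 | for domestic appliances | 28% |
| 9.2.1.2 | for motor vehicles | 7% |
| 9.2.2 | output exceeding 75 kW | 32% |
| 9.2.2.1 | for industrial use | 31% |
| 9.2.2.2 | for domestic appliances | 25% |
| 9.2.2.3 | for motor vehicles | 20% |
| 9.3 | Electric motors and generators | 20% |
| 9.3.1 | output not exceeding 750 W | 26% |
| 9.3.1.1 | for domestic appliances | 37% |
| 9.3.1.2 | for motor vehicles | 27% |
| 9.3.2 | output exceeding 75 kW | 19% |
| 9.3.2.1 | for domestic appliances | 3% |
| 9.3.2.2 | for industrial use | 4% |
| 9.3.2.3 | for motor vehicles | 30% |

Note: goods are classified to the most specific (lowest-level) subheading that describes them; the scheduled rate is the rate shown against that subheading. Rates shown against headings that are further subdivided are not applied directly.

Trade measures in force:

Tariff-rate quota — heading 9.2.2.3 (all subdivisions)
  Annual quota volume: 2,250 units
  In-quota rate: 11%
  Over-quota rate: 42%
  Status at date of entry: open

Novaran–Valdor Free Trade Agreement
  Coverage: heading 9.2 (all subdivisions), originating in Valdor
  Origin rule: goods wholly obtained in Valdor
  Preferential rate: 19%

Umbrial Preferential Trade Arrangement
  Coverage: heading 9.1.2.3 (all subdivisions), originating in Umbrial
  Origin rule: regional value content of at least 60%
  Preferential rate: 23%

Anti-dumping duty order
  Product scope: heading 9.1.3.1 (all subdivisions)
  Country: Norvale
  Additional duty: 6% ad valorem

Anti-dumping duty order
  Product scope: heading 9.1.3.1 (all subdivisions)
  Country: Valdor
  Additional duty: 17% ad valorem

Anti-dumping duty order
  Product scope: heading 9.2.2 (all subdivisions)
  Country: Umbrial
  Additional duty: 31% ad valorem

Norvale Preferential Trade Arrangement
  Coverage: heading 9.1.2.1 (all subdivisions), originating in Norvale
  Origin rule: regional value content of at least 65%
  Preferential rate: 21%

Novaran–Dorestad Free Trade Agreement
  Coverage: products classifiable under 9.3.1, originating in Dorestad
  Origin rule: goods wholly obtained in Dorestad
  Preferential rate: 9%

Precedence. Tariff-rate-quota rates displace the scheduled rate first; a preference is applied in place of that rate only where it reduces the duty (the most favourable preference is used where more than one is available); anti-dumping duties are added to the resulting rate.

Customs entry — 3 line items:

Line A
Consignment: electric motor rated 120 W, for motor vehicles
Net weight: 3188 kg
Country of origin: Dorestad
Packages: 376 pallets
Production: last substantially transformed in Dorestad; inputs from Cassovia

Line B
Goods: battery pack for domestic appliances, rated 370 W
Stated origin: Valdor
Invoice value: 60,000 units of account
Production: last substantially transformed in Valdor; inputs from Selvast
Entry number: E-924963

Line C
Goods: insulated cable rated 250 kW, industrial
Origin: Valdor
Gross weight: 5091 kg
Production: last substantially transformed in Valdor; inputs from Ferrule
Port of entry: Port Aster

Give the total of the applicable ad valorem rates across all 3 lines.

Line A: electric motor → 9.3; rated 120 W → 9.3.1; for motor vehicles → 9.3.1.2. Scheduled 27%. Dorestad agreement on 9.3.1: not wholly obtained. → 27%.
Line B: battery pack → 9.1; rated 370 W → 9.1.3; for domestic appliances → 9.1.3.1. Scheduled 37%. Valdor agreement on 9.2: 9.1.3.1 not covered; anti-dumping (Valdor, 9.1.3.1): +17%; total 37% + 17% = 54%. → 54%.
Line C: insulated cable → 9.2; rated 250 kW → 9.2.2; industrial → 9.2.2.1. Scheduled 31%. Valdor agreement on 9.2: not wholly obtained. → 31%.
Sum: 27% + 54% + 31% = 112%.

112%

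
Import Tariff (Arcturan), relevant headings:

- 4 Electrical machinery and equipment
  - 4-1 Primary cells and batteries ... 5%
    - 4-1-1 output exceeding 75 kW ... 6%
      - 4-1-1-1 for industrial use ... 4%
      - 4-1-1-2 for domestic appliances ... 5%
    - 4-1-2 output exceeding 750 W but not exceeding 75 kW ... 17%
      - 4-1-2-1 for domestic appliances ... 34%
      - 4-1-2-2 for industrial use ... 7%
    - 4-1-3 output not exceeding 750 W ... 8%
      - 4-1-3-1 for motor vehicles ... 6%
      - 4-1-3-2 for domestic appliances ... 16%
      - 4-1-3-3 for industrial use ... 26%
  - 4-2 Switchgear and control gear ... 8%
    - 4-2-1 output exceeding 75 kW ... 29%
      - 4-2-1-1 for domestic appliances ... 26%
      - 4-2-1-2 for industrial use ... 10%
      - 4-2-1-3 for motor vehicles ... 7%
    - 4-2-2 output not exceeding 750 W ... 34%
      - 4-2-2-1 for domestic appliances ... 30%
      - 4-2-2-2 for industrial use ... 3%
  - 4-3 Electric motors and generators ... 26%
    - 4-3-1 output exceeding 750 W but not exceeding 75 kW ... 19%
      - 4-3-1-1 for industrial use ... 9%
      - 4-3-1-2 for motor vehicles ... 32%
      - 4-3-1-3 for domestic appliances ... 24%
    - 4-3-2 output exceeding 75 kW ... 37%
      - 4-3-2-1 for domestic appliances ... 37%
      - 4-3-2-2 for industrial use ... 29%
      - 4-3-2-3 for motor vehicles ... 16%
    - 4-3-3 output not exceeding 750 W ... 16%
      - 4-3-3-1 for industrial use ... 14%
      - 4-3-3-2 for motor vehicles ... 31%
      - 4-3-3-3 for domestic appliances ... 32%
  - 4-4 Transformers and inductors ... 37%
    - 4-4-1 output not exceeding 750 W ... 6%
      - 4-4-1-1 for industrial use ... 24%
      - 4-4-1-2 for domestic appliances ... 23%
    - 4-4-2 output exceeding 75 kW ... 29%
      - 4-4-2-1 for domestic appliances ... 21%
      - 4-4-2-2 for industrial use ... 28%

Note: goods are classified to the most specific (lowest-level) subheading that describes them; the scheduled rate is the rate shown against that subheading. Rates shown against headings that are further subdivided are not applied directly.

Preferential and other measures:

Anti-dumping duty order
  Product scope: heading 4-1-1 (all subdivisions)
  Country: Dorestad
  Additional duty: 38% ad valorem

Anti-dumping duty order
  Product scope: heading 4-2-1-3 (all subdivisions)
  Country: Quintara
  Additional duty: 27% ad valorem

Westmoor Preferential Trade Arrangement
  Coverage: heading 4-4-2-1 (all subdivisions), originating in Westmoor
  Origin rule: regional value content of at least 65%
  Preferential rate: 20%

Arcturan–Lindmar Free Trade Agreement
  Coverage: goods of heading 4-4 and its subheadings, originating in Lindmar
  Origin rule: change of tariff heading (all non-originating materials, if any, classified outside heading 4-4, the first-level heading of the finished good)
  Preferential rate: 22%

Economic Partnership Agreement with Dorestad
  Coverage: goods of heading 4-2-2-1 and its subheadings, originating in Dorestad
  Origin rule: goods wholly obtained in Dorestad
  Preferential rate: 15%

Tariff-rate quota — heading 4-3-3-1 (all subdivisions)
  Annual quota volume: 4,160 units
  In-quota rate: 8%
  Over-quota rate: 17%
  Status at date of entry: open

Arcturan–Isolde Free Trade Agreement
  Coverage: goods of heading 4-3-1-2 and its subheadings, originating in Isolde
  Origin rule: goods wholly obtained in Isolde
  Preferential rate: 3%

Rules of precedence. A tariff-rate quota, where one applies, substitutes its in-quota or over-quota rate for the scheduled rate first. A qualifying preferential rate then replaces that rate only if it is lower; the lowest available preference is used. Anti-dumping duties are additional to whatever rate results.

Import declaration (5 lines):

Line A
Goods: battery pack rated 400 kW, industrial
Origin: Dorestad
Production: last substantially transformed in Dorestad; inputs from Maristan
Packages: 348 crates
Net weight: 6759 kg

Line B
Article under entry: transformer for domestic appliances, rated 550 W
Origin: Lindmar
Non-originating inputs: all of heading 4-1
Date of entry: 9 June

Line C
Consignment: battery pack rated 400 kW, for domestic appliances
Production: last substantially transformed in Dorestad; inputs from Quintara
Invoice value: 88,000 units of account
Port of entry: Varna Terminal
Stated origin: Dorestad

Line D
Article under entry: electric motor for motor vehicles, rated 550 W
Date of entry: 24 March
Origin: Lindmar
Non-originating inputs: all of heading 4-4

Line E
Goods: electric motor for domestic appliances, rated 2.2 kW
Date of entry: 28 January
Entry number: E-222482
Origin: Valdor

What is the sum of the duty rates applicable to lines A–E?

Line A: battery pack → 4-1; rated 400 kW → 4-1-1; industrial → 4-1-1-1. Scheduled 4%. Dorestad agreement on 4-2-2-1: 4-1-1-1 not covered; anti-dumping (Dorestad, 4-1-1): +38%; total 4% + 38% = 42%. → 42%.
Line B: transformer → 4-4; rated 550 W → 4-4-1; for domestic appliances → 4-4-1-2. Scheduled 23%. Lindmar agreement on 4-4: CTH met → 22% available; preferential 22%. → 22%.
Line C: battery pack → 4-1; rated 400 kW → 4-1-1; for domestic appliances → 4-1-1-2. Scheduled 5%. Dorestad agreement on 4-2-2-1: 4-1-1-2 not covered; anti-dumping (Dorestad, 4-1-1): +38%; total 5% + 38% = 43%. → 43%.
Line D: electric motor → 4-3; rated 550 W → 4-3-3; for motor vehicles → 4-3-3-2. Scheduled 31%. Lindmar agreement on 4-4: 4-3-3-2 not covered. → 31%.
Line E: electric motor → 4-3; rated 2.2 kW → 4-3-1; for domestic appliances → 4-3-1-3. Scheduled 24%. No special measure applies. → 24%.
Sum: 42% + 22% + 43% + 31% + 24% = 162%.

162%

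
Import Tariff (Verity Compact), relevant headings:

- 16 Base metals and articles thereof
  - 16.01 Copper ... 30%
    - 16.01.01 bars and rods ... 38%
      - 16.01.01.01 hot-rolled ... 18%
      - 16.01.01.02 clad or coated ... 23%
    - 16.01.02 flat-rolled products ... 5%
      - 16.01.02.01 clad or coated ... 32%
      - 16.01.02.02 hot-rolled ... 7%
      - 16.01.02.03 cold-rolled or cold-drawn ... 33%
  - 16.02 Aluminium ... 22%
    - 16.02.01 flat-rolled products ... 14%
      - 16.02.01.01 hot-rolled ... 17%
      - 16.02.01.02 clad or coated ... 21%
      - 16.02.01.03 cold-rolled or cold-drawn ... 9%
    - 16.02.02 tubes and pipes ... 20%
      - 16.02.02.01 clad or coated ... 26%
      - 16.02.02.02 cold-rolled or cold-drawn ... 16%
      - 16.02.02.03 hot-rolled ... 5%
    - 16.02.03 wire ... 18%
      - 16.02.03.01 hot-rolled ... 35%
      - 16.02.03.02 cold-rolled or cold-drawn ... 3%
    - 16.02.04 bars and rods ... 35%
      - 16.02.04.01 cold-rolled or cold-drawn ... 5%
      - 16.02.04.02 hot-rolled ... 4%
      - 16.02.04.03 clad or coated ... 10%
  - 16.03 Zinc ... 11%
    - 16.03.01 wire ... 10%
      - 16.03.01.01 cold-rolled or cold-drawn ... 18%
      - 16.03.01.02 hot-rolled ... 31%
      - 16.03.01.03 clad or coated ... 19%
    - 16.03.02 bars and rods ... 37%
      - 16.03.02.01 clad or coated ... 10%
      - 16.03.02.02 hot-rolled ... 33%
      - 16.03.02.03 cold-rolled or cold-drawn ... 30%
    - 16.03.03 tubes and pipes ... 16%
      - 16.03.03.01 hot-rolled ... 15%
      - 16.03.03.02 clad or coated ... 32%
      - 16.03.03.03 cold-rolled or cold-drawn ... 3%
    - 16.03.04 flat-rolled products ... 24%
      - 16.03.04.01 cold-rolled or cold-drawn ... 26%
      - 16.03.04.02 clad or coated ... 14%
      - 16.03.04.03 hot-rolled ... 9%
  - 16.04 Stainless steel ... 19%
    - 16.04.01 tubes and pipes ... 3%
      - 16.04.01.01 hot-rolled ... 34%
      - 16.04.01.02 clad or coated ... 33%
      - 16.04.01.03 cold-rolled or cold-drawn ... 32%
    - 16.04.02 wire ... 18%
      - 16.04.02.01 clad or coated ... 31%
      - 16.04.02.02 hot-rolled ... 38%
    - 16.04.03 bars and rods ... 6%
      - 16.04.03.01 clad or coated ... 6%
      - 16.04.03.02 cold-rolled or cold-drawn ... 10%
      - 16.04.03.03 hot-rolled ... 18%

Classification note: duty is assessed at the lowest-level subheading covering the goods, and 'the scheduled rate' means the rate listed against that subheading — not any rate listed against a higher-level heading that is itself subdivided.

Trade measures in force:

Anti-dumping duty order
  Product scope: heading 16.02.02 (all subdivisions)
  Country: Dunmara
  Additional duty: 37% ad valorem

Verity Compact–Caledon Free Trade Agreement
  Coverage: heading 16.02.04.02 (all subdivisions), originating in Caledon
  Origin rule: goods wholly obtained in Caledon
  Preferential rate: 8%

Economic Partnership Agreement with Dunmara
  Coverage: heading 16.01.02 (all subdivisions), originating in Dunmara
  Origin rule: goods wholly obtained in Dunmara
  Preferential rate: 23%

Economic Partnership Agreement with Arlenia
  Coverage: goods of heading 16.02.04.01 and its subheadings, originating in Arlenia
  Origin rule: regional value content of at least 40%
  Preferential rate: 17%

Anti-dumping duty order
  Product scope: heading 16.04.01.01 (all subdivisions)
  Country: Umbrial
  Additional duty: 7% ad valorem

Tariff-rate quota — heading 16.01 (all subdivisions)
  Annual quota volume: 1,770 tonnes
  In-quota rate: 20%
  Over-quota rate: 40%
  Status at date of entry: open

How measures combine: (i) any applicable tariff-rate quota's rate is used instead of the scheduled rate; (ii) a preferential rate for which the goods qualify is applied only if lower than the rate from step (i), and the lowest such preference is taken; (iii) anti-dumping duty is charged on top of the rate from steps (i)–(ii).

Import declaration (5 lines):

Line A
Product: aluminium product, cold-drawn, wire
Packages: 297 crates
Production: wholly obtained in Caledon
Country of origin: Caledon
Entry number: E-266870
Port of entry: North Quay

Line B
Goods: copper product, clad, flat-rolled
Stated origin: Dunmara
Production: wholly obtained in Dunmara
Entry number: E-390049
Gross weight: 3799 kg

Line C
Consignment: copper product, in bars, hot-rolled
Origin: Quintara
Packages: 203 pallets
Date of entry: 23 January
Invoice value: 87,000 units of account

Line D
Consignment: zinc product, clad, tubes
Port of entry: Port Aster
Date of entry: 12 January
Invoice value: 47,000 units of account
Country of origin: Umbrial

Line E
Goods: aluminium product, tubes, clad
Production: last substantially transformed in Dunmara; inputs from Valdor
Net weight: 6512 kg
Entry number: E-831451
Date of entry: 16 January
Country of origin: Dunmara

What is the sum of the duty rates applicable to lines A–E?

138%

Line A: aluminium → 16.02; wire → 16.02.03; cold-drawn → 16.02.03.02. Scheduled 3%. Caledon agreement on 16.02.04.02: 16.02.03.02 not covered. → 3%.
Line B: copper → 16.01; flat-rolled → 16.01.02; clad → 16.01.02.01. Scheduled 32%. quota on 16.01 open → in-quota 20%; Dunmara agreement on 16.01.02: wholly obtained → 23% available; preference 23% not lower than 20% → no reduction. → 20%.
Line C: copper → 16.01; in bars → 16.01.01; hot-rolled → 16.01.01.01. Scheduled 18%. quota on 16.01 open → in-quota 20%. → 20%.
Line D: zinc → 16.03; tubes → 16.03.03; clad → 16.03.03.02. Scheduled 32%. No special measure applies. → 32%.
Line E: aluminium → 16.02; tubes → 16.02.02; clad → 16.02.02.01. Scheduled 26%. Dunmara agreement on 16.01.02: 16.02.02.01 not covered; anti-dumping (Dunmara, 16.02.02): +37%; total 26% + 37% = 63%. → 63%.
Sum: 3% + 20% + 20% + 32% + 63% = 138%.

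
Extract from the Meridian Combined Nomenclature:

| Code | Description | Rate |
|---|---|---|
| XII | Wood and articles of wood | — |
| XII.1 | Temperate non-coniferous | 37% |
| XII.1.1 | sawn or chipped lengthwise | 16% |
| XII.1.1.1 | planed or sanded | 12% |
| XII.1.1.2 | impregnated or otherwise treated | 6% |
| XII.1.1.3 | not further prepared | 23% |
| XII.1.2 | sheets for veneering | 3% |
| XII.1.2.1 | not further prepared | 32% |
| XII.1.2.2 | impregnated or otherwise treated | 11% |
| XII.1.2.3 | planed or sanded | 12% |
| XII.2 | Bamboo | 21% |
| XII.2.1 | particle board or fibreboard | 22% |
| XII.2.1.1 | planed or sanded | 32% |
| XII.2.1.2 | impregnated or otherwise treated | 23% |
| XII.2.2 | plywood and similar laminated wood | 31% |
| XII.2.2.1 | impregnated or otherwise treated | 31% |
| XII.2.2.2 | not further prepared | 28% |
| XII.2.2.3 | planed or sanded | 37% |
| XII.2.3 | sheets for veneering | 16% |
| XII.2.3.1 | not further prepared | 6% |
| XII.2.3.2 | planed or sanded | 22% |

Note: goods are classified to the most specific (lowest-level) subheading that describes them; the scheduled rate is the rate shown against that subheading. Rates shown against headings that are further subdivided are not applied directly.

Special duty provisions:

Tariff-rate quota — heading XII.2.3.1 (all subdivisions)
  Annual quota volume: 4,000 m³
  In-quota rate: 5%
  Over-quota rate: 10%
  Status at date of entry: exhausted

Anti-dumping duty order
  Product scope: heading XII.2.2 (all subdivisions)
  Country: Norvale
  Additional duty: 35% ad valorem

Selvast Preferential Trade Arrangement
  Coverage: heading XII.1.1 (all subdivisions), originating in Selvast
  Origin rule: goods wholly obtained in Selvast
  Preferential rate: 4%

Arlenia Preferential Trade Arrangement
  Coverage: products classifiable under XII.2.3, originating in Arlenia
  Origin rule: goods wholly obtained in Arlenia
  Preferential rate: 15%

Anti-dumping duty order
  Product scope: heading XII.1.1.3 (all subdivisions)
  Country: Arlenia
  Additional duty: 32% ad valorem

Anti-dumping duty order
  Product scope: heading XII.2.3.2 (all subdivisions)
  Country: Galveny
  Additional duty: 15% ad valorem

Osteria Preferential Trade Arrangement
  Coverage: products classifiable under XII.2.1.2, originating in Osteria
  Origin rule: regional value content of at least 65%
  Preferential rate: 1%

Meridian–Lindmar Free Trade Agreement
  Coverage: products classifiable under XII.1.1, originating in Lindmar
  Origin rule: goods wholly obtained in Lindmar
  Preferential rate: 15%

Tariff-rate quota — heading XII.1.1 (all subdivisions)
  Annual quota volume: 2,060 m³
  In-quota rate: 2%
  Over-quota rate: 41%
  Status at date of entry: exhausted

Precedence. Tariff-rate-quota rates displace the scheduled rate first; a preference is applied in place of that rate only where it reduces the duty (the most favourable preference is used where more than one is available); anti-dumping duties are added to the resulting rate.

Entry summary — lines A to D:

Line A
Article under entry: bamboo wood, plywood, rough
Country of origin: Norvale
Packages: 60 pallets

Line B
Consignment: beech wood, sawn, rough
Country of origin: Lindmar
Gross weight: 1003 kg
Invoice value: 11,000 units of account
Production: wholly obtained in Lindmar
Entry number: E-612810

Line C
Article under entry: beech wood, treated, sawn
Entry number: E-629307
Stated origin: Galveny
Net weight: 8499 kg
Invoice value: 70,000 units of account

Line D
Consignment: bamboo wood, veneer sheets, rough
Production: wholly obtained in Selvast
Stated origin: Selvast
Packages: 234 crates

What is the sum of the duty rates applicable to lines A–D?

129%

Line A: bamboo → XII.2; plywood → XII.2.2; rough → XII.2.2.2. Scheduled 28%. anti-dumping (Norvale, XII.2.2): +35%; total 28% + 35% = 63%. → 63%.
Line B: beech → XII.1; sawn → XII.1.1; rough → XII.1.1.3. Scheduled 23%. quota on XII.1.1 exhausted → over-quota 41%; Lindmar agreement on XII.1.1: wholly obtained → 15% available; preferential 15%. → 15%.
Line C: beech → XII.1; sawn → XII.1.1; treated → XII.1.1.2. Scheduled 6%. quota on XII.1.1 exhausted → over-quota 41%. → 41%.
Line D: bamboo → XII.2; veneer sheets → XII.2.3; rough → XII.2.3.1. Scheduled 6%. quota on XII.2.3.1 exhausted → over-quota 10%; Selvast agreement on XII.1.1: XII.2.3.1 not covered. → 10%.
Sum: 63% + 15% + 41% + 10% = 129%.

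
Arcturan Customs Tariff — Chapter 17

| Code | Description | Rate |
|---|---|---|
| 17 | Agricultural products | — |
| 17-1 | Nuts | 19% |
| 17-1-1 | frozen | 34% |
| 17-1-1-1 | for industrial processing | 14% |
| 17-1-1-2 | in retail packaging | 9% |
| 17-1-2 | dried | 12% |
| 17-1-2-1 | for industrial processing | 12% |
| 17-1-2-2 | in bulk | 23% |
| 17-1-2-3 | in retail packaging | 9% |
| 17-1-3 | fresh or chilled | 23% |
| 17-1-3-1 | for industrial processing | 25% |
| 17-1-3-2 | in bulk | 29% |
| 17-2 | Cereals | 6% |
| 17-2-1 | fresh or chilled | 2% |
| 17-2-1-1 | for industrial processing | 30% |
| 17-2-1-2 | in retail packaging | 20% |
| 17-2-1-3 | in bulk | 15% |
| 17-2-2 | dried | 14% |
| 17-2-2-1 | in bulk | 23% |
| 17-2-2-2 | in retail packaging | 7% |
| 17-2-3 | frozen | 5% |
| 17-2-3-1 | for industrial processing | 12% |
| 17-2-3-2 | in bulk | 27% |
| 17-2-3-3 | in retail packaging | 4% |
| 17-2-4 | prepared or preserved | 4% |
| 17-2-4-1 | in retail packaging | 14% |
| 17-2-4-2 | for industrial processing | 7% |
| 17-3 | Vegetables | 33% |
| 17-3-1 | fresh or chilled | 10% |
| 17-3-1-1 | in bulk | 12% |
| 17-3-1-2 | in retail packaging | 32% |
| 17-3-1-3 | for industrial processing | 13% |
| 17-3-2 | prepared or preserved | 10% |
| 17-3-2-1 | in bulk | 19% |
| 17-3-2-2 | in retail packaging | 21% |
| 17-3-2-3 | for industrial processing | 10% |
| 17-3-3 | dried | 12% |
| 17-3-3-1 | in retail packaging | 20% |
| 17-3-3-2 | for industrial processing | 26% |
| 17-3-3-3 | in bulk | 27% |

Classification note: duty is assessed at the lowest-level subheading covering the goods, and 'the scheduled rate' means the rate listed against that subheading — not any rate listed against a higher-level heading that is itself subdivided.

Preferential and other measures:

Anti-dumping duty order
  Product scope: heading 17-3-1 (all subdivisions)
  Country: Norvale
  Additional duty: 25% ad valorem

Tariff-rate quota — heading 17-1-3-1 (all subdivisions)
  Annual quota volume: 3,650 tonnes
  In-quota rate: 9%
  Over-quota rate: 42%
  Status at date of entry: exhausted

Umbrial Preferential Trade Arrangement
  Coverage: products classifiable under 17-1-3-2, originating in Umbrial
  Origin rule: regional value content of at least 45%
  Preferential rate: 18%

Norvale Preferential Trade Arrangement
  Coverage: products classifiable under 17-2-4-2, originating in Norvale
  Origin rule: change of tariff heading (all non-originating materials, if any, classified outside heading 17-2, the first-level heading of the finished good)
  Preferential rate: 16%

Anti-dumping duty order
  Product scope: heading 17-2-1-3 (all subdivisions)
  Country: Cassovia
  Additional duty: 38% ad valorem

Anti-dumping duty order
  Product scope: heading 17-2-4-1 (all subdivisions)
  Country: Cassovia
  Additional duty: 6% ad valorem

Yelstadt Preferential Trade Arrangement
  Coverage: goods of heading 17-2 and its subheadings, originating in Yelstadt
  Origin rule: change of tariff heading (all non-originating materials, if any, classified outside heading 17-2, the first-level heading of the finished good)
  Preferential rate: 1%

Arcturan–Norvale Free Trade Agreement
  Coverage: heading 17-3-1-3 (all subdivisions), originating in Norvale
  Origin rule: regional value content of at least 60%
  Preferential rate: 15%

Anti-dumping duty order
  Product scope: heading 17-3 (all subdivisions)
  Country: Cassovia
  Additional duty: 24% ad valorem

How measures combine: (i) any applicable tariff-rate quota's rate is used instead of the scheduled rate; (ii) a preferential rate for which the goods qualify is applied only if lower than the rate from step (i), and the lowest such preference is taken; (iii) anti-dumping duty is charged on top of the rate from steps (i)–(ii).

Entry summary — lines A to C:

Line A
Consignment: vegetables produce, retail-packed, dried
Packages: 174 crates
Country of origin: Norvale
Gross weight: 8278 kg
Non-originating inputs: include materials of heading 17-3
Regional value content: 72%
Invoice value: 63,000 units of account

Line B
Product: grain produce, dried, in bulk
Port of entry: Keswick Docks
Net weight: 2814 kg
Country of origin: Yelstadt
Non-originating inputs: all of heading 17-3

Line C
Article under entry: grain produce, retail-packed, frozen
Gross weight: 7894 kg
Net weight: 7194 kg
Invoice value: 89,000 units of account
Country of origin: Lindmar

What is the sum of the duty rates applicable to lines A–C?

25%

Line A: vegetables → 17-3; dried → 17-3-3; retail-packed → 17-3-3-1. Scheduled 20%. Norvale agreement on 17-2-4-2: 17-3-3-1 not covered; Norvale agreement on 17-3-1-3: 17-3-3-1 not covered. → 20%.
Line B: grain → 17-2; dried → 17-2-2; in bulk → 17-2-2-1. Scheduled 23%. Yelstadt agreement on 17-2: CTH met → 1% available; preferential 1%. → 1%.
Line C: grain → 17-2; frozen → 17-2-3; retail-packed → 17-2-3-3. Scheduled 4%. No special measure applies. → 4%.
Sum: 20% + 1% + 4% = 25%.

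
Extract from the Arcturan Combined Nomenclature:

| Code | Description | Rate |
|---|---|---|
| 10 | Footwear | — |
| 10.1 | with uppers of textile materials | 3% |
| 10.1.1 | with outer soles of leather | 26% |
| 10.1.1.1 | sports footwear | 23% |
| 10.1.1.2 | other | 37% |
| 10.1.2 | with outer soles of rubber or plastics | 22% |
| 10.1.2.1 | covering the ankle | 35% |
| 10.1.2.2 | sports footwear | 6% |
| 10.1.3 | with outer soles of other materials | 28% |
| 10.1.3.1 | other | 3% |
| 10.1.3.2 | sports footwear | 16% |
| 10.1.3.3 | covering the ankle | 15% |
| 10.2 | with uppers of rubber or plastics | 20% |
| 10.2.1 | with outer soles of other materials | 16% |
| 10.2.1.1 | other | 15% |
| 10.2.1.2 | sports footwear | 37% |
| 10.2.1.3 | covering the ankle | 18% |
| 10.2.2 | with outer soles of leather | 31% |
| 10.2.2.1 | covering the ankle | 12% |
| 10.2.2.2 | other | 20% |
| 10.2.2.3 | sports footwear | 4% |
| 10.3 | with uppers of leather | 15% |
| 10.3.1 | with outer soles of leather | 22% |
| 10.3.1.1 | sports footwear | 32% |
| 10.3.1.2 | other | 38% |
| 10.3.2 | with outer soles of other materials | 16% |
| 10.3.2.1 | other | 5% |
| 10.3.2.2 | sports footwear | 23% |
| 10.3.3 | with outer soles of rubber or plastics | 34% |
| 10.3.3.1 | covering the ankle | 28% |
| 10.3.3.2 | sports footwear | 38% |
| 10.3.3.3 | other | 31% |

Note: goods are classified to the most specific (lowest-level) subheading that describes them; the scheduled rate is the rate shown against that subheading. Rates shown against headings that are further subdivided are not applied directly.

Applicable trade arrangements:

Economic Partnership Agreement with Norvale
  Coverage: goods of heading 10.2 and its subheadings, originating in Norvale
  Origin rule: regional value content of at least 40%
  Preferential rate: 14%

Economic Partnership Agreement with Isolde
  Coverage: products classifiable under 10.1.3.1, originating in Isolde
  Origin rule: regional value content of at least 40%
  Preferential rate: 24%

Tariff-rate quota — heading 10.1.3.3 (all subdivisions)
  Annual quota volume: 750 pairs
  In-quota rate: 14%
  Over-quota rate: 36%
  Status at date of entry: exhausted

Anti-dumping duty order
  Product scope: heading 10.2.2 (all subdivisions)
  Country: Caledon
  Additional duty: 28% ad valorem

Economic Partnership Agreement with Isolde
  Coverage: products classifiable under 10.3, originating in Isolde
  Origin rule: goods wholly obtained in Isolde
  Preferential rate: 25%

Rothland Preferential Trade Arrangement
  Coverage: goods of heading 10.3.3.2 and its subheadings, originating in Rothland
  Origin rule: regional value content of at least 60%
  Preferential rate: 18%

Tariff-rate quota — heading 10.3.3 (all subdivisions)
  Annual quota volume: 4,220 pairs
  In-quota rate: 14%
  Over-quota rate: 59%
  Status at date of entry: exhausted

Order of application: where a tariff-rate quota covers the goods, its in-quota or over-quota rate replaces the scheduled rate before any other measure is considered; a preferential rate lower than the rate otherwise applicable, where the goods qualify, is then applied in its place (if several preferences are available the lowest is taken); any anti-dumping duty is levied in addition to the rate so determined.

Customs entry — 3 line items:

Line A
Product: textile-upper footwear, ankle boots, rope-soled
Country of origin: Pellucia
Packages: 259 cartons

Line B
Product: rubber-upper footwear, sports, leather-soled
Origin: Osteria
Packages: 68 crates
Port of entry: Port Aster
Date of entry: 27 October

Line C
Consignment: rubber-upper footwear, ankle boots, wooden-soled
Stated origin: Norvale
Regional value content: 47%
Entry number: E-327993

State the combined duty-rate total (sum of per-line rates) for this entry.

54%

Line A: textile-upper → 10.1; rope-soled → 10.1.3; ankle boots → 10.1.3.3. Scheduled 15%. quota on 10.1.3.3 exhausted → over-quota 36%. → 36%.
Line B: rubber-upper → 10.2; leather-soled → 10.2.2; sports → 10.2.2.3. Scheduled 4%. No special measure applies. → 4%.
Line C: rubber-upper → 10.2; wooden-soled → 10.2.1; ankle boots → 10.2.1.3. Scheduled 18%. Norvale agreement on 10.2: RVC ≥ 40% → 14% available; preferential 14%. → 14%.
Sum: 36% + 4% + 14% = 54%.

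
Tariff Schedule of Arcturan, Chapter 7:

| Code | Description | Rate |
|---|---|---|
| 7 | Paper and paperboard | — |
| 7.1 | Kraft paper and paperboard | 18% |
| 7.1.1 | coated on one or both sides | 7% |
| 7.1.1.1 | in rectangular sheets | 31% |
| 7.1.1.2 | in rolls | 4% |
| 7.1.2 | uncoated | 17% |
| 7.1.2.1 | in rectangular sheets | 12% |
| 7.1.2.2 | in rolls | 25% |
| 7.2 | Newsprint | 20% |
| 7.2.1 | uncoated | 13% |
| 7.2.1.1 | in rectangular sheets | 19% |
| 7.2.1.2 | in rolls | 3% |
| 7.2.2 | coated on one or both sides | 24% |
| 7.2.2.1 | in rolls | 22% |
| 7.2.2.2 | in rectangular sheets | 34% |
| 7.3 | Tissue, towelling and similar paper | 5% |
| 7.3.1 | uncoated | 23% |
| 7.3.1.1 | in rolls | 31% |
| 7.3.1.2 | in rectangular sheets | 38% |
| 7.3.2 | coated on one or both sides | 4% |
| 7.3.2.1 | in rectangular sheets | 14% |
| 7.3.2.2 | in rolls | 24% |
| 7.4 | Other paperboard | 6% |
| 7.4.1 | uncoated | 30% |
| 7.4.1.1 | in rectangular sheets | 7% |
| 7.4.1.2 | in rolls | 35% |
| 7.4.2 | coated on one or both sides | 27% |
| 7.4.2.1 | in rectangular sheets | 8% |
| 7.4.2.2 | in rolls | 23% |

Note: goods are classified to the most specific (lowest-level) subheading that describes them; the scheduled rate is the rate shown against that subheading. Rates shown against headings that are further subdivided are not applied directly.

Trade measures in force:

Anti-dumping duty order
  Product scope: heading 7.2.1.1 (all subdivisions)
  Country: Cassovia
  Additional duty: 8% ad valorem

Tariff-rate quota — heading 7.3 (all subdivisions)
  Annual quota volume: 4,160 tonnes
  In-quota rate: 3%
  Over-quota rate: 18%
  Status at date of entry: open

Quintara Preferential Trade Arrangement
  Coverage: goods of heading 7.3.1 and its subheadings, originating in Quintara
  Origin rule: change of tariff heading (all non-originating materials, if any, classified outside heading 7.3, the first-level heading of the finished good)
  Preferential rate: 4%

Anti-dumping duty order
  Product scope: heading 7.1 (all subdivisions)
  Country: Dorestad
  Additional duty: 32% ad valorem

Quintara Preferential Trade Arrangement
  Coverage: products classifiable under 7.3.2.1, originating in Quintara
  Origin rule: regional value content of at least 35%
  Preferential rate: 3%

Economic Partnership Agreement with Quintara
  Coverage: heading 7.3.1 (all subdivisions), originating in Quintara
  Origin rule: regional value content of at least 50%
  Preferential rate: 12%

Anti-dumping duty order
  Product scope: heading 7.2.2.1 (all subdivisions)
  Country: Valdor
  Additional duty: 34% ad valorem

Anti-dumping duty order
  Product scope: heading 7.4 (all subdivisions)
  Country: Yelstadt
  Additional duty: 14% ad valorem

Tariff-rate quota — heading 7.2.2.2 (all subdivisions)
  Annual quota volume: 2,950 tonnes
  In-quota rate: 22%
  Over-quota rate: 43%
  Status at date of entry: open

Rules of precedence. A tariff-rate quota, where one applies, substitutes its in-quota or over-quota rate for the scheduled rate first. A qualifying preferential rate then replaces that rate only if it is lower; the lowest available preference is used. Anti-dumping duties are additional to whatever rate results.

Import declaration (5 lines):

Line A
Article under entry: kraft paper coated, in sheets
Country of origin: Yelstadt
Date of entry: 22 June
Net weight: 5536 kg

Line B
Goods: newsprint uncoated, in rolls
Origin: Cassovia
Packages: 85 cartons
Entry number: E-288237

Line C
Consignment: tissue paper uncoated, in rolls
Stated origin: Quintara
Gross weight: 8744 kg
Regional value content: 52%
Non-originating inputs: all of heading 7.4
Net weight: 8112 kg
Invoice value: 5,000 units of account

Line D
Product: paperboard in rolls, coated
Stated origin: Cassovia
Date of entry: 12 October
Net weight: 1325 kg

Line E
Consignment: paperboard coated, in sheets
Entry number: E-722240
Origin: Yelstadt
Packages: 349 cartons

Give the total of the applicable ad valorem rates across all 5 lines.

Line A: kraft paper → 7.1; coated → 7.1.1; in sheets → 7.1.1.1. Scheduled 31%. No special measure applies. → 31%.
Line B: newsprint → 7.2; uncoated → 7.2.1; in rolls → 7.2.1.2. Scheduled 3%. No special measure applies. → 3%.
Line C: tissue paper → 7.3; uncoated → 7.3.1; in rolls → 7.3.1.1. Scheduled 31%. quota on 7.3 open → in-quota 3%; Quintara agreement on 7.3.1: CTH met → 4% available; Quintara agreement on 7.3.2.1: 7.3.1.1 not covered; Quintara agreement on 7.3.1: RVC ≥ 50% → 12% available; preference 4% not lower than 3% → no reduction. → 3%.
Line D: paperboard → 7.4; coated → 7.4.2; in rolls → 7.4.2.2. Scheduled 23%. No special measure applies. → 23%.
Line E: paperboard → 7.4; coated → 7.4.2; in sheets → 7.4.2.1. Scheduled 8%. anti-dumping (Yelstadt, 7.4): +14%; total 8% + 14% = 22%. → 22%.
Sum: 31% + 3% + 3% + 23% + 22% = 82%.

82%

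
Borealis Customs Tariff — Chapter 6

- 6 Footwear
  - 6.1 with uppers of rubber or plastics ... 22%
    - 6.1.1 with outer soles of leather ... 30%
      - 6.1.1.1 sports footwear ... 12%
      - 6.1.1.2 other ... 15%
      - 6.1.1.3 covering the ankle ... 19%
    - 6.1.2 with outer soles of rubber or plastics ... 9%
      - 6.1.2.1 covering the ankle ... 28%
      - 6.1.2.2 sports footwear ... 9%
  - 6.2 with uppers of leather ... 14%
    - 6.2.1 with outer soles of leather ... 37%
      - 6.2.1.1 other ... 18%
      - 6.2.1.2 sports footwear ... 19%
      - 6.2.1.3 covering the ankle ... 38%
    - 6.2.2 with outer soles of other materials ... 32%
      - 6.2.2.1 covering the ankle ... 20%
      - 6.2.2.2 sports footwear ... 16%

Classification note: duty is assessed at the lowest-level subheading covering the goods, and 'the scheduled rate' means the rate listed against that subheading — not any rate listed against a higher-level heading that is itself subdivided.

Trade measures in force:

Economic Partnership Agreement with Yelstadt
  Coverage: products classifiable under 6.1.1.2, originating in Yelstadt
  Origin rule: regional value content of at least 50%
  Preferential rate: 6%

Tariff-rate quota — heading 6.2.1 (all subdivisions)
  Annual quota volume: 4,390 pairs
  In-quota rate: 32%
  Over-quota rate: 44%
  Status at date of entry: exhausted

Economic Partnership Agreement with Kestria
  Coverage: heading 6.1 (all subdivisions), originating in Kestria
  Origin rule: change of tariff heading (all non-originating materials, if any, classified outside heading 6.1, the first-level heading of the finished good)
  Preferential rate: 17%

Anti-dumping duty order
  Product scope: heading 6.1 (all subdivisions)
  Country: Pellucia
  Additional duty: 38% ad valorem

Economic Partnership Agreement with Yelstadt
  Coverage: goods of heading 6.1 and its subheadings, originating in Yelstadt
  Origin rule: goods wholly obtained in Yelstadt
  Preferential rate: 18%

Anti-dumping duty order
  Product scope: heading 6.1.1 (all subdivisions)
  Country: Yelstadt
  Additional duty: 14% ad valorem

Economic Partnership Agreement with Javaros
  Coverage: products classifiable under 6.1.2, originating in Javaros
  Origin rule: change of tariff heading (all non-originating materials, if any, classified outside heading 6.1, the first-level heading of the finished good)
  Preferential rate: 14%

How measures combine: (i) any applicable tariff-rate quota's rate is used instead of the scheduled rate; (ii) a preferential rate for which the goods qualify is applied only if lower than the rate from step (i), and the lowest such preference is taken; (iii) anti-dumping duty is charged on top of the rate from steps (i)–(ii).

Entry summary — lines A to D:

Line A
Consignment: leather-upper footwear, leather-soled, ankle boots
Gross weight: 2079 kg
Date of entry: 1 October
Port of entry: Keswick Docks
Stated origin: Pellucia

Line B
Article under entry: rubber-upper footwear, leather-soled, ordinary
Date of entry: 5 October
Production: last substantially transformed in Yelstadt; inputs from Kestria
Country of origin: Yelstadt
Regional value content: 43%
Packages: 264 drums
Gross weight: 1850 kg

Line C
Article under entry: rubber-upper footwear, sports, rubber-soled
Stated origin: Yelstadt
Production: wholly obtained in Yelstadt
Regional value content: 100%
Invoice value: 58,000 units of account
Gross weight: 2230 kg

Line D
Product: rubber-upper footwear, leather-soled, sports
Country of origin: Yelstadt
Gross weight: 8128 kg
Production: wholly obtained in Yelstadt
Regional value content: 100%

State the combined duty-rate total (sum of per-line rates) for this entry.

Line A: leather-upper → 6.2; leather-soled → 6.2.1; ankle boots → 6.2.1.3. Scheduled 38%. quota on 6.2.1 exhausted → over-quota 44%. → 44%.
Line B: rubber-upper → 6.1; leather-soled → 6.1.1; ordinary → 6.1.1.2. Scheduled 15%. Yelstadt agreement on 6.1.1.2: RVC < 50%; Yelstadt agreement on 6.1: not wholly obtained; anti-dumping (Yelstadt, 6.1.1): +14%; total 15% + 14% = 29%. → 29%.
Line C: rubber-upper → 6.1; rubber-soled → 6.1.2; sports → 6.1.2.2. Scheduled 9%. Yelstadt agreement on 6.1.1.2: 6.1.2.2 not covered; Yelstadt agreement on 6.1: wholly obtained → 18% available; preference 18% not lower than 9% → no reduction. → 9%.
Line D: rubber-upper → 6.1; leather-soled → 6.1.1; sports → 6.1.1.1. Scheduled 12%. Yelstadt agreement on 6.1.1.2: 6.1.1.1 not covered; Yelstadt agreement on 6.1: wholly obtained → 18% available; preference 18% not lower than 12% → no reduction; anti-dumping (Yelstadt, 6.1.1): +14%; total 12% + 14% = 26%. → 26%.
Sum: 44% + 29% + 9% + 26% = 108%.

108%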